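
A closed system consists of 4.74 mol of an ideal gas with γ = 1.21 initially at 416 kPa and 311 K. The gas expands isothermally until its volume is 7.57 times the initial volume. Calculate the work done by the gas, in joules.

V₁ = nRT₁/P₁ = 4.74×8.314×311/416 = 29.5 L.
Isothermal: T stays 311 K; PV = const ⇒ V₂ = 223 L, P₂ = 55.0 kPa.
W = nRT ln(V₂/V₁) = 4.74×8.314×311×ln(7.57) = 24800 J.

24800 J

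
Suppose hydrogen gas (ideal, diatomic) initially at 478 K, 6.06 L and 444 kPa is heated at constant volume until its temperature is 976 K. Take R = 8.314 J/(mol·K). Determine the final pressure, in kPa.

Isochoric: V stays 6.06 L; P/T = const ⇒ T₂ = 976 K, P₂ = 907 kPa.

907 kPa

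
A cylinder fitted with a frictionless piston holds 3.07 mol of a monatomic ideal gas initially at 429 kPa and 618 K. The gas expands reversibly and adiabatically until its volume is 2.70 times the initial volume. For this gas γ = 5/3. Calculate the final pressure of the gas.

V₁ = nRT₁/P₁ = 3.07×8.314×618/429 = 36.8 L.
Adiabatic: TV^(γ−1) = const ⇒ T₂ = 618×(0.370)^0.667 = 319 K; PV^γ = const ⇒ P₂ = 81.9 kPa.

81.9 kPa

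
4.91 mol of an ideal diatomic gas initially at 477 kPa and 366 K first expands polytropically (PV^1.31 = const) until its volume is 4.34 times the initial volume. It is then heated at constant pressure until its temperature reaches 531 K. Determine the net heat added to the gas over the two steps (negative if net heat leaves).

V₁ = nRT₁/P₁ = 4.91×8.314×366/477 = 31.3 L.
Step 1 — Polytropic n=1.31: T₂ = T₁(V₁/V₂)^(n−1) = 366×(0.230)^0.31 = 232 K; P₂ = P₁(V₁/V₂)^n = 69.7 kPa.
W = (P₁V₁−P₂V₂)/(n−1) = (477×31.3−69.7×136)/0.31 = 17600 J.
ΔU = nCvΔT = 4.91×20.8×(232−366) = -13700 J.
Q = ΔU + W = 3960 J.
State after step 1: P = 69.7 kPa, V = 136 L, T = 232 K.
Step 2 — Isobaric: P stays 69.7 kPa; V/T = const ⇒ T₂ = 531 K, V₂ = 311 L.
W = PΔV = 69.7×(311−136) kPa·L = 12200 J.
ΔU = nCvΔT = 4.91×20.8×(531−232) = 30500 J.
Q = ΔU + W = nCpΔT = 42700 J.
Net over both steps: W = 29800 J, Q = 46700 J, ΔU = 16800 J.

46700 J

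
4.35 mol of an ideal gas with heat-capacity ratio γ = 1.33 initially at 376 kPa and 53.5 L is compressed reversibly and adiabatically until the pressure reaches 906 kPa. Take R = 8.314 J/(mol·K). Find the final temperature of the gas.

T₁ = P₁V₁/(nR) = 376×53.5/(4.35×8.314) = 556 K.
Adiabatic: T₂/T₁ = (P₂/P₁)^((γ−1)/γ) ⇒ T₂ = 556×(2.41)^0.248 = 692 K; V₂ = 27.6 L.

692 K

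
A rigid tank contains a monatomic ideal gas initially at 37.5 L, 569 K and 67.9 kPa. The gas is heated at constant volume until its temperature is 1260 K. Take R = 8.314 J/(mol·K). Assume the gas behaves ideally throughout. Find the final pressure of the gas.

Isochoric: V stays 37.5 L; P/T = const ⇒ T₂ = 1260 K, P₂ = 150 kPa.

150 kPa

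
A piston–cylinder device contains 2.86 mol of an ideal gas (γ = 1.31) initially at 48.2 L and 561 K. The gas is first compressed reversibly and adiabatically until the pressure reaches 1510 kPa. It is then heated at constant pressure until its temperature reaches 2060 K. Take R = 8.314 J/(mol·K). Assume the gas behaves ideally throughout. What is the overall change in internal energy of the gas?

P₁ = nRT₁/V₁ = 2.86×8.314×561/48.2 = 277 kPa.
Step 1 — Adiabatic: T₂/T₁ = (P₂/P₁)^((γ−1)/γ) ⇒ T₂ = 561×(5.46)^0.237 = 838 K; V₂ = 13.2 L.
ΔU = nCvΔT = 2.86×26.8×(838−561) = 21300 J.
Q = 0 for an adiabatic process, so W = −ΔU = -21300 J.
State after step 1: P = 1510 kPa, V = 13.2 L, T = 838 K.
Step 2 — Isobaric: P stays 1510 kPa; V/T = const ⇒ T₂ = 2060 K, V₂ = 32.4 L.
W = PΔV = 1510×(32.4−13.2) kPa·L = 29100 J.
ΔU = nCvΔT = 2.86×26.8×(2060−838) = 93700 J.
Q = ΔU + W = nCpΔT = 123000 J.
Net over both steps: W = 7790 J, Q = 123000 J, ΔU = 115000 J.

115000 J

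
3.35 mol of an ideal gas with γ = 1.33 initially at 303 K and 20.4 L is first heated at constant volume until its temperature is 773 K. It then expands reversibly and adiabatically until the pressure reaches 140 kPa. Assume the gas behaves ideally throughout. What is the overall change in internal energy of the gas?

13900 J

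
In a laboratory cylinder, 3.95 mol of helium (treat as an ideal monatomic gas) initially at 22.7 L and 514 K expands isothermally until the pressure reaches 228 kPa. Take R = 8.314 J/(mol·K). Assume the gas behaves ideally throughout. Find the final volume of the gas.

74.0 L

P₁ = nRT₁/V₁ = 3.95×8.314×514/22.7 = 744 kPa.
Isothermal: T stays 514 K; PV = const ⇒ V₂ = 74.0 L, P₂ = 228 kPa.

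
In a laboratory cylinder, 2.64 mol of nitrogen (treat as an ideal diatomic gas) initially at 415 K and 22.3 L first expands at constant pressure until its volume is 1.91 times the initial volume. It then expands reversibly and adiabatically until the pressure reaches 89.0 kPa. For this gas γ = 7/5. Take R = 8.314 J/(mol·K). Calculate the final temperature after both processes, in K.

513 K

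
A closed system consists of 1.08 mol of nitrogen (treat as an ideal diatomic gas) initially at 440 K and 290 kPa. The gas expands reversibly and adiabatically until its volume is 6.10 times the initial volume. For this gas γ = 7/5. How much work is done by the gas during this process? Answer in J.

V₁ = nRT₁/P₁ = 1.08×8.314×440/290 = 13.6 L.
Adiabatic: TV^(γ−1) = const ⇒ T₂ = 440×(0.164)^0.400 = 213 K; PV^γ = const ⇒ P₂ = 23.1 kPa.
ΔU = nCvΔT = 1.08×20.8×(213−440) = -5090 J.
Q = 0 for an adiabatic process, so W = −ΔU = 5090 J.

5090 J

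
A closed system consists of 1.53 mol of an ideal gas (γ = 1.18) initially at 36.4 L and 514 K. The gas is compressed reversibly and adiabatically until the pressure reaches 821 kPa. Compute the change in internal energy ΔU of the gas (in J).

9480 J

P₁ = nRT₁/V₁ = 1.53×8.314×514/36.4 = 180 kPa.
Adiabatic: T₂/T₁ = (P₂/P₁)^((γ−1)/γ) ⇒ T₂ = 514×(4.57)^0.153 = 648 K; V₂ = 10.0 L.
For an ideal gas ΔU = nCvΔT with Cv = R/(γ−1) = 46.2 J/(mol·K).
ΔU = 1.53×46.2×(648−514) = 9480 J.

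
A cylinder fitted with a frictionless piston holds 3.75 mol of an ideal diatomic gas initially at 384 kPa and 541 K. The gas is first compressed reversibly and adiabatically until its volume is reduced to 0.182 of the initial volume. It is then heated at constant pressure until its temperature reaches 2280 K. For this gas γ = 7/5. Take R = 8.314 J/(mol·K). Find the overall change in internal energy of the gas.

V₁ = nRT₁/P₁ = 3.75×8.314×541/384 = 43.9 L.
Step 1 — Adiabatic: TV^(γ−1) = const ⇒ T₂ = 541×(5.49)^0.400 = 1070 K; PV^γ = const ⇒ P₂ = 4170 kPa.
ΔU = nCvΔT = 3.75×20.8×(1070−541) = 41200 J.
Q = 0 for an adiabatic process, so W = −ΔU = -41200 J.
State after step 1: P = 4170 kPa, V = 7.99 L, T = 1070 K.
Step 2 — Isobaric: P stays 4170 kPa; V/T = const ⇒ T₂ = 2280 K, V₂ = 17.0 L.
W = PΔV = 4170×(17.0−7.99) kPa·L = 37700 J.
ΔU = nCvΔT = 3.75×20.8×(2280−1070) = 94400 J.
Q = ΔU + W = nCpΔT = 132000 J.
Net over both steps: W = -3450 J, Q = 132000 J, ΔU = 136000 J.

136000 J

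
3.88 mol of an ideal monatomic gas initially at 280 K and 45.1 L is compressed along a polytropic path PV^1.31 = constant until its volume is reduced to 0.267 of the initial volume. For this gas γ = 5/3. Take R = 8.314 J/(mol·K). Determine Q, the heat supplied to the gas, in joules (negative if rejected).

P₁ = nRT₁/V₁ = 3.88×8.314×280/45.1 = 200 kPa.
Polytropic n=1.31: T₂ = T₁(V₁/V₂)^(n−1) = 280×(3.75)^0.31 = 422 K; P₂ = P₁(V₁/V₂)^n = 1130 kPa.
W = (P₁V₁−P₂V₂)/(n−1) = (200×45.1−1130×12.0)/0.31 = -14700 J.
ΔU = nCvΔT = 3.88×12.5×(422−280) = 6850 J.
Q = ΔU + W = -7890 J.

-7890 J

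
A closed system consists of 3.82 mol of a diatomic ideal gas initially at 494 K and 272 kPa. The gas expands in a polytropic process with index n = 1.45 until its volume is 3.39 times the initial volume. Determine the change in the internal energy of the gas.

V₁ = nRT₁/P₁ = 3.82×8.314×494/272 = 57.7 L.
Polytropic n=1.45: T₂ = T₁(V₁/V₂)^(n−1) = 494×(0.295)^0.45 = 285 K; P₂ = P₁(V₁/V₂)^n = 46.3 kPa.
For an ideal gas ΔU = nCvΔT with Cv = (5/2)R = 20.8 J/(mol·K).
ΔU = 3.82×20.8×(285−494) = -16600 J.

-16600 J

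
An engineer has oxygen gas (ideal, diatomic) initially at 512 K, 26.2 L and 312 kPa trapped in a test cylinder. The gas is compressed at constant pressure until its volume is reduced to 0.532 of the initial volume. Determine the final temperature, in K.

272 K

Isobaric: P stays 312 kPa; V/T = const ⇒ T₂ = 272 K, V₂ = 13.9 L.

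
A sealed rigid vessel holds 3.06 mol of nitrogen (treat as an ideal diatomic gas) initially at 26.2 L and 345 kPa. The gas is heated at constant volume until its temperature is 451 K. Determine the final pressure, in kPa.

T₁ = P₁V₁/(nR) = 345×26.2/(3.06×8.314) = 355 K.
Isochoric: V stays 26.2 L; P/T = const ⇒ T₂ = 451 K, P₂ = 438 kPa.

438 kPa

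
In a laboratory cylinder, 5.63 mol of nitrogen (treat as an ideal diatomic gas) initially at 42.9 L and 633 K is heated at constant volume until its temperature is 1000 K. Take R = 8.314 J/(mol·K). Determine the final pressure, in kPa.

1090 kPa

P₁ = nRT₁/V₁ = 5.63×8.314×633/42.9 = 691 kPa.
Isochoric: V stays 42.9 L; P/T = const ⇒ T₂ = 1000 K, P₂ = 1090 kPa.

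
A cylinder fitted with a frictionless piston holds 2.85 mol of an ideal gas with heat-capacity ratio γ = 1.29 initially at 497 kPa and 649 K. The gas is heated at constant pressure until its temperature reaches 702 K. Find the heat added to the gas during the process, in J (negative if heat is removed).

5590 J

V₁ = nRT₁/P₁ = 2.85×8.314×649/497 = 30.9 L.
Isobaric: P stays 497 kPa; V/T = const ⇒ T₂ = 702 K, V₂ = 33.5 L.
W = PΔV = 497×(33.5−30.9) kPa·L = 1260 J.
ΔU = nCvΔT = 2.85×28.7×(702−649) = 4330 J.
Q = ΔU + W = nCpΔT = 5590 J.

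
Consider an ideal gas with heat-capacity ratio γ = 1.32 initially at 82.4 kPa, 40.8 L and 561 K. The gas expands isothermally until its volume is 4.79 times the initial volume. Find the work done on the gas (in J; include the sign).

n = P₁V₁/(RT₁) = 82.4×40.8/(8.314×561) = 0.721 mol.
Isothermal: T stays 561 K; PV = const ⇒ V₂ = 195 L, P₂ = 17.2 kPa.
W = nRT ln(V₂/V₁) = 0.721×8.314×561×ln(4.79) = 5270 J.
Work done on the gas = −W_by = -5270 J.

-5270 J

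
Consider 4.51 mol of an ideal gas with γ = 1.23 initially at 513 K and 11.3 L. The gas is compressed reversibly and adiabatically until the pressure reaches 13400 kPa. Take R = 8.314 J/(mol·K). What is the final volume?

P₁ = nRT₁/V₁ = 4.51×8.314×513/11.3 = 1700 kPa.
Adiabatic: T₂/T₁ = (P₂/P₁)^((γ−1)/γ) ⇒ T₂ = 513×(7.87)^0.187 = 755 K; V₂ = 2.11 L.

2.11 L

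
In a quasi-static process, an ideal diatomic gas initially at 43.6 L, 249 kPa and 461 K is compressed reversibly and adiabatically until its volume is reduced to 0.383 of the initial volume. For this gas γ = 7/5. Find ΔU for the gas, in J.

n = P₁V₁/(RT₁) = 249×43.6/(8.314×461) = 2.83 mol.
Adiabatic: TV^(γ−1) = const ⇒ T₂ = 461×(2.61)^0.400 = 677 K; PV^γ = const ⇒ P₂ = 954 kPa.
For an ideal gas ΔU = nCvΔT with Cv = (5/2)R = 20.8 J/(mol·K).
ΔU = 2.83×20.8×(677−461) = 12700 J.

12700 J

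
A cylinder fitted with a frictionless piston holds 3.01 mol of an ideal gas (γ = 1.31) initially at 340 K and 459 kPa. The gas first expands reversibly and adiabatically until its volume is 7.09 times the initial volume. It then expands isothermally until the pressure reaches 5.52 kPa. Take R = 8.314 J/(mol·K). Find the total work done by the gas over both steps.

V₁ = nRT₁/P₁ = 3.01×8.314×340/459 = 18.5 L.
Step 1 — Adiabatic: TV^(γ−1) = const ⇒ T₂ = 340×(0.141)^0.310 = 185 K; PV^γ = const ⇒ P₂ = 35.3 kPa.
ΔU = nCvΔT = 3.01×26.8×(185−340) = -12500 J.
Q = 0 for an adiabatic process, so W = −ΔU = 12500 J.
State after step 1: P = 35.3 kPa, V = 131 L, T = 185 K.
Step 2 — Isothermal: T stays 185 K; PV = const ⇒ V₂ = 840 L, P₂ = 5.52 kPa.
ΔU = 0 (ideal gas, T constant).
W = nRT ln(V₂/V₁) = 3.01×8.314×185×ln(6.39) = 8600 J.
Q = ΔU + W = 8600 J.
Net over both steps: W = 21100 J, Q = 8600 J, ΔU = -12500 J.

21100 J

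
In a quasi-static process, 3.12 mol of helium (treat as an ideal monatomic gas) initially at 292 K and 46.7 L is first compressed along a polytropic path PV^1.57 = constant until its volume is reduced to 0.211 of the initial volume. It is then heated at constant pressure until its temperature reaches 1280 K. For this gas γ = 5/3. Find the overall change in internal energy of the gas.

P₁ = nRT₁/V₁ = 3.12×8.314×292/46.7 = 162 kPa.
Step 1 — Polytropic n=1.57: T₂ = T₁(V₁/V₂)^(n−1) = 292×(4.74)^0.57 = 709 K; P₂ = P₁(V₁/V₂)^n = 1870 kPa.
W = (P₁V₁−P₂V₂)/(n−1) = (162×46.7−1870×9.85)/0.57 = -19000 J.
ΔU = nCvΔT = 3.12×12.5×(709−292) = 16200 J.
Q = ΔU + W = -2750 J.
State after step 1: P = 1870 kPa, V = 9.85 L, T = 709 K.
Step 2 — Isobaric: P stays 1870 kPa; V/T = const ⇒ T₂ = 1280 K, V₂ = 17.8 L.
W = PΔV = 1870×(17.8−9.85) kPa·L = 14800 J.
ΔU = nCvΔT = 3.12×12.5×(1280−709) = 22200 J.
Q = ΔU + W = nCpΔT = 37000 J.
Net over both steps: W = -4150 J, Q = 34300 J, ΔU = 38400 J.

38400 J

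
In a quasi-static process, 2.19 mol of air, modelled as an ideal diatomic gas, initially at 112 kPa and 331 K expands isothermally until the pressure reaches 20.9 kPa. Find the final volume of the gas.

288 L

V₁ = nRT₁/P₁ = 2.19×8.314×331/112 = 53.8 L.
Isothermal: T stays 331 K; PV = const ⇒ V₂ = 288 L, P₂ = 20.9 kPa.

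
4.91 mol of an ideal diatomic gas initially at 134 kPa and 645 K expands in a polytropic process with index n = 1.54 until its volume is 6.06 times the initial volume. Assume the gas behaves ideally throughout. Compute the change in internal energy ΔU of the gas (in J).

-40900 J

V₁ = nRT₁/P₁ = 4.91×8.314×645/134 = 196 L.
Polytropic n=1.54: T₂ = T₁(V₁/V₂)^(n−1) = 645×(0.165)^0.54 = 244 K; P₂ = P₁(V₁/V₂)^n = 8.36 kPa.
For an ideal gas ΔU = nCvΔT with Cv = (5/2)R = 20.8 J/(mol·K).
ΔU = 4.91×20.8×(244−645) = -40900 J.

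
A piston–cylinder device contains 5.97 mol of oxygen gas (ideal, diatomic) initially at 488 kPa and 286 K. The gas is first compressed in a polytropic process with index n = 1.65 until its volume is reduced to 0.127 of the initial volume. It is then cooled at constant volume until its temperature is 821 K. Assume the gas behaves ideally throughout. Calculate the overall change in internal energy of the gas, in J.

66400 J

V₁ = nRT₁/P₁ = 5.97×8.314×286/488 = 29.1 L.
Step 1 — Polytropic n=1.65: T₂ = T₁(V₁/V₂)^(n−1) = 286×(7.87)^0.65 = 1090 K; P₂ = P₁(V₁/V₂)^n = 14700 kPa.
W = (P₁V₁−P₂V₂)/(n−1) = (488×29.1−14700×3.69)/0.65 = -61700 J.
ΔU = nCvΔT = 5.97×20.8×(1090−286) = 100000 J.
Q = ΔU + W = 38500 J.
State after step 1: P = 14700 kPa, V = 3.69 L, T = 1090 K.
Step 2 — Isochoric: V stays 3.69 L; P/T = const ⇒ T₂ = 821 K, P₂ = 11000 kPa.
W = 0 (no volume change).
ΔU = nCvΔT = 5.97×20.8×(821−1090) = -33800 J.
Q = ΔU = -33800 J.
Net over both steps: W = -61700 J, Q = 4710 J, ΔU = 66400 J.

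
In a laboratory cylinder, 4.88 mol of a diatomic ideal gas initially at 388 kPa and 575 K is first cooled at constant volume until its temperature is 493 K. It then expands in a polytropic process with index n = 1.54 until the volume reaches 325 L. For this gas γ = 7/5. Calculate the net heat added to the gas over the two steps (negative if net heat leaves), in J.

-16100 J

V₁ = nRT₁/P₁ = 4.88×8.314×575/388 = 60.1 L.
Step 1 — Isochoric: V stays 60.1 L; P/T = const ⇒ T₂ = 493 K, P₂ = 333 kPa.
W = 0 (no volume change).
ΔU = nCvΔT = 4.88×20.8×(493−575) = -8320 J.
Q = ΔU = -8320 J.
State after step 1: P = 333 kPa, V = 60.1 L, T = 493 K.
Step 2 — Polytropic n=1.54: T₂ = T₁(V₁/V₂)^(n−1) = 493×(0.185)^0.54 = 198 K; P₂ = P₁(V₁/V₂)^n = 24.7 kPa.
W = (P₁V₁−P₂V₂)/(n−1) = (333×60.1−24.7×325)/0.54 = 22100 J.
ΔU = nCvΔT = 4.88×20.8×(198−493) = -29900 J.
Q = ΔU + W = -7750 J.
Net over both steps: W = 22100 J, Q = -16100 J, ΔU = -38200 J.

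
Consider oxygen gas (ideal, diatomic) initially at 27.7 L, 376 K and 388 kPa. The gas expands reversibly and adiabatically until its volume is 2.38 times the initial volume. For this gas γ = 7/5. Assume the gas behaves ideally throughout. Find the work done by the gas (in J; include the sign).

7870 J

n = P₁V₁/(RT₁) = 388×27.7/(8.314×376) = 3.44 mol.
Adiabatic: TV^(γ−1) = const ⇒ T₂ = 376×(0.420)^0.400 = 266 K; PV^γ = const ⇒ P₂ = 115 kPa.
ΔU = nCvΔT = 3.44×20.8×(266−376) = -7870 J.
Q = 0 for an adiabatic process, so W = −ΔU = 7870 J.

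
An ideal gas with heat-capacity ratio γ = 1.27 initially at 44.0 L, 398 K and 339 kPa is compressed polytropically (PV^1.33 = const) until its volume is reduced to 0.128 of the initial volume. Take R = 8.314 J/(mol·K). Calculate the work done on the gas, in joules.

43900 J

n = P₁V₁/(RT₁) = 339×44.0/(8.314×398) = 4.51 mol.
Polytropic n=1.33: T₂ = T₁(V₁/V₂)^(n−1) = 398×(7.81)^0.33 = 784 K; P₂ = P₁(V₁/V₂)^n = 5220 kPa.
W = (P₁V₁−P₂V₂)/(n−1) = (339×44.0−5220×5.63)/0.33 = -43900 J.
Work done on the gas = −W_by = 43900 J.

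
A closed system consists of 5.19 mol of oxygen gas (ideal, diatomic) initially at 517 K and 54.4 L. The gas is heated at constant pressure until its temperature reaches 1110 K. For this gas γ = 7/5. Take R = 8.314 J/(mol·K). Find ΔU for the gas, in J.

P₁ = nRT₁/V₁ = 5.19×8.314×517/54.4 = 410 kPa.
Isobaric: P stays 410 kPa; V/T = const ⇒ T₂ = 1110 K, V₂ = 117 L.
For an ideal gas ΔU = nCvΔT with Cv = (5/2)R = 20.8 J/(mol·K).
ΔU = 5.19×20.8×(1110−517) = 64000 J.

64000 J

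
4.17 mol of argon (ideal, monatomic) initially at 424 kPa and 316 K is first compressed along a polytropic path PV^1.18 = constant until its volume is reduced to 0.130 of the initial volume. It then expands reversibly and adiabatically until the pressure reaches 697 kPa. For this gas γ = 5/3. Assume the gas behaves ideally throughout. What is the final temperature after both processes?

V₁ = nRT₁/P₁ = 4.17×8.314×316/424 = 25.8 L.
Step 1 — Polytropic n=1.18: T₂ = T₁(V₁/V₂)^(n−1) = 316×(7.69)^0.18 = 456 K; P₂ = P₁(V₁/V₂)^n = 4710 kPa.
W = (P₁V₁−P₂V₂)/(n−1) = (424×25.8−4710×3.36)/0.18 = -27000 J.
ΔU = nCvΔT = 4.17×12.5×(456−316) = 7290 J.
Q = ΔU + W = -19700 J.
State after step 1: P = 4710 kPa, V = 3.36 L, T = 456 K.
Step 2 — Adiabatic: T₂/T₁ = (P₂/P₁)^((γ−1)/γ) ⇒ T₂ = 456×(0.148)^0.400 = 212 K; V₂ = 10.6 L.
ΔU = nCvΔT = 4.17×12.5×(212−456) = -12700 J.
Q = 0 for an adiabatic process, so W = −ΔU = 12700 J.
Net over both steps: W = -14300 J, Q = -19700 J, ΔU = -5380 J.

212 K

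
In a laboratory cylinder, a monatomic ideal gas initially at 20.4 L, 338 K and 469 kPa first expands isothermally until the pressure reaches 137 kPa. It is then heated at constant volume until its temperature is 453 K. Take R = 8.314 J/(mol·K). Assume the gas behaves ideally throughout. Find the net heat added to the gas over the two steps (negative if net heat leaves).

n = P₁V₁/(RT₁) = 469×20.4/(8.314×338) = 3.40 mol.
Step 1 — Isothermal: T stays 338 K; PV = const ⇒ V₂ = 69.8 L, P₂ = 137 kPa.
ΔU = 0 (ideal gas, T constant).
W = nRT ln(V₂/V₁) = 3.40×8.314×338×ln(3.42) = 11800 J.
Q = ΔU + W = 11800 J.
State after step 1: P = 137 kPa, V = 69.8 L, T = 338 K.
Step 2 — Isochoric: V stays 69.8 L; P/T = const ⇒ T₂ = 453 K, P₂ = 184 kPa.
W = 0 (no volume change).
ΔU = nCvΔT = 3.40×12.5×(453−338) = 4880 J.
Q = ΔU = 4880 J.
Net over both steps: W = 11800 J, Q = 16700 J, ΔU = 4880 J.

16700 J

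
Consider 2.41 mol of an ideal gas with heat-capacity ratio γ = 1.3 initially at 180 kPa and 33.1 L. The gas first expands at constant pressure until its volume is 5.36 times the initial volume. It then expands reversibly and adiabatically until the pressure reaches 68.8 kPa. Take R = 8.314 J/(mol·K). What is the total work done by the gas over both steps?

T₁ = P₁V₁/(nR) = 180×33.1/(2.41×8.314) = 297 K.
Step 1 — Isobaric: P stays 180 kPa; V/T = const ⇒ T₂ = 1590 K, V₂ = 177 L.
W = PΔV = 180×(177−33.1) kPa·L = 26000 J.
ΔU = nCvΔT = 2.41×27.7×(1590−297) = 86600 J.
Q = ΔU + W = nCpΔT = 113000 J.
State after step 1: P = 180 kPa, V = 177 L, T = 1590 K.
Step 2 — Adiabatic: T₂/T₁ = (P₂/P₁)^((γ−1)/γ) ⇒ T₂ = 1590×(0.382)^0.231 = 1280 K; V₂ = 372 L.
ΔU = nCvΔT = 2.41×27.7×(1280−1590) = -21200 J.
Q = 0 for an adiabatic process, so W = −ΔU = 21200 J.
Net over both steps: W = 47200 J, Q = 113000 J, ΔU = 65400 J.

47200 J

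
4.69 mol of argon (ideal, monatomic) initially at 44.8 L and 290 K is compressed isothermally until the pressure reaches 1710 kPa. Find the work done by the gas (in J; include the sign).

-21600 J

P₁ = nRT₁/V₁ = 4.69×8.314×290/44.8 = 252 kPa.
Isothermal: T stays 290 K; PV = const ⇒ V₂ = 6.61 L, P₂ = 1710 kPa.
W = nRT ln(V₂/V₁) = 4.69×8.314×290×ln(0.148) = -21600 J.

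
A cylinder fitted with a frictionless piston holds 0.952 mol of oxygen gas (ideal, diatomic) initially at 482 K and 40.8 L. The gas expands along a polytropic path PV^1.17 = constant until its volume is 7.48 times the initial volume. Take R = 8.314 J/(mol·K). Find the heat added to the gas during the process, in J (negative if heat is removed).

P₁ = nRT₁/V₁ = 0.952×8.314×482/40.8 = 93.5 kPa.
Polytropic n=1.17: T₂ = T₁(V₁/V₂)^(n−1) = 482×(0.134)^0.17 = 342 K; P₂ = P₁(V₁/V₂)^n = 8.88 kPa.
W = (P₁V₁−P₂V₂)/(n−1) = (93.5×40.8−8.88×305)/0.17 = 6500 J.
ΔU = nCvΔT = 0.952×20.8×(342−482) = -2760 J.
Q = ΔU + W = 3740 J.

3740 J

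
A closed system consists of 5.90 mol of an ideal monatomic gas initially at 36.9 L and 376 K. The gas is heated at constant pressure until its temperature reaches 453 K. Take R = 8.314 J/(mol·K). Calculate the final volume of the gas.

44.5 L

P₁ = nRT₁/V₁ = 5.90×8.314×376/36.9 = 500 kPa.
Isobaric: P stays 500 kPa; V/T = const ⇒ T₂ = 453 K, V₂ = 44.5 L.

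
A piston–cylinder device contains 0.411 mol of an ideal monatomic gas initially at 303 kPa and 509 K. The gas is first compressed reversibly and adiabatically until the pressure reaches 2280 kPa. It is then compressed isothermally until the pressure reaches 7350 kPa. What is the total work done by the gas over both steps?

-7800 J

V₁ = nRT₁/P₁ = 0.411×8.314×509/303 = 5.74 L.
Step 1 — Adiabatic: T₂/T₁ = (P₂/P₁)^((γ−1)/γ) ⇒ T₂ = 509×(7.52)^0.400 = 1140 K; V₂ = 1.71 L.
ΔU = nCvΔT = 0.411×12.5×(1140−509) = 3240 J.
Q = 0 for an adiabatic process, so W = −ΔU = -3240 J.
State after step 1: P = 2280 kPa, V = 1.71 L, T = 1140 K.
Step 2 — Isothermal: T stays 1140 K; PV = const ⇒ V₂ = 0.530 L, P₂ = 7350 kPa.
ΔU = 0 (ideal gas, T constant).
W = nRT ln(V₂/V₁) = 0.411×8.314×1140×ln(0.310) = -4560 J.
Q = ΔU + W = -4560 J.
Net over both steps: W = -7800 J, Q = -4560 J, ΔU = 3240 J.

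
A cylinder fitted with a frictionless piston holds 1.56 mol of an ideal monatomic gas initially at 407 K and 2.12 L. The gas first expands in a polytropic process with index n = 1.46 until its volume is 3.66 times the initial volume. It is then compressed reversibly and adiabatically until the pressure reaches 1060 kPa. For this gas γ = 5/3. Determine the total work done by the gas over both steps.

2910 J

P₁ = nRT₁/V₁ = 1.56×8.314×407/2.12 = 2490 kPa.
Step 1 — Polytropic n=1.46: T₂ = T₁(V₁/V₂)^(n−1) = 407×(0.273)^0.46 = 224 K; P₂ = P₁(V₁/V₂)^n = 375 kPa.
W = (P₁V₁−P₂V₂)/(n−1) = (2490×2.12−375×7.76)/0.46 = 5160 J.
ΔU = nCvΔT = 1.56×12.5×(224−407) = -3560 J.
Q = ΔU + W = 1600 J.
State after step 1: P = 375 kPa, V = 7.76 L, T = 224 K.
Step 2 — Adiabatic: T₂/T₁ = (P₂/P₁)^((γ−1)/γ) ⇒ T₂ = 224×(2.83)^0.400 = 340 K; V₂ = 4.16 L.
ΔU = nCvΔT = 1.56×12.5×(340−224) = 2250 J.
Q = 0 for an adiabatic process, so W = −ΔU = -2250 J.
Net over both steps: W = 2910 J, Q = 1600 J, ΔU = -1310 J.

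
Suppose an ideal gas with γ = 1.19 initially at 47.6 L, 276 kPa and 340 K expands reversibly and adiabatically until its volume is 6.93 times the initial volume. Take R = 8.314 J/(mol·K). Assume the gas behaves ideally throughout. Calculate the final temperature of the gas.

Adiabatic: TV^(γ−1) = const ⇒ T₂ = 340×(0.144)^0.190 = 235 K; PV^γ = const ⇒ P₂ = 27.6 kPa.

235 K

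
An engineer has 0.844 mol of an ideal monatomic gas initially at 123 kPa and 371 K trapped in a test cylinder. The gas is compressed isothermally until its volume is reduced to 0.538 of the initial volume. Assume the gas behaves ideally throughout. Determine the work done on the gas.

V₁ = nRT₁/P₁ = 0.844×8.314×371/123 = 21.2 L.
Isothermal: T stays 371 K; PV = const ⇒ V₂ = 11.4 L, P₂ = 229 kPa.
W = nRT ln(V₂/V₁) = 0.844×8.314×371×ln(0.538) = -1610 J.
Work done on the gas = −W_by = 1610 J.

1610 J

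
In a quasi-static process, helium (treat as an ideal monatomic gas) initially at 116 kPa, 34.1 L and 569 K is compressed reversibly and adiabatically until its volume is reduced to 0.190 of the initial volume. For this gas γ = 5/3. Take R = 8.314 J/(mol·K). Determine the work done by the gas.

n = P₁V₁/(RT₁) = 116×34.1/(8.314×569) = 0.836 mol.
Adiabatic: TV^(γ−1) = const ⇒ T₂ = 569×(5.26)^0.667 = 1720 K; PV^γ = const ⇒ P₂ = 1850 kPa.
ΔU = nCvΔT = 0.836×12.5×(1720−569) = 12000 J.
Q = 0 for an adiabatic process, so W = −ΔU = -12000 J.

-12000 J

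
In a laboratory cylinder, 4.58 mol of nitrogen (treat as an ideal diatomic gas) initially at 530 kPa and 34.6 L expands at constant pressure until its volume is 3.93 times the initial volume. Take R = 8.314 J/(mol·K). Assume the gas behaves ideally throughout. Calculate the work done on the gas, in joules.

T₁ = P₁V₁/(nR) = 530×34.6/(4.58×8.314) = 482 K.
Isobaric: P stays 530 kPa; V/T = const ⇒ T₂ = 1890 K, V₂ = 136 L.
W = PΔV = 530×(136−34.6) kPa·L = 53700 J.
Work done on the gas = −W_by = -53700 J.

-53700 J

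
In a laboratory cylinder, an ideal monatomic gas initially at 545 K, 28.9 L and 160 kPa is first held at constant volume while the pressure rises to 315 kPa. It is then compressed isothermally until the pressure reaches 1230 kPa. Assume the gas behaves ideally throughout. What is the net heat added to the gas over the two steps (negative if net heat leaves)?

-5680 J

n = P₁V₁/(RT₁) = 160×28.9/(8.314×545) = 1.02 mol.
Step 1 — Isochoric: V stays 28.9 L; P/T = const ⇒ T₂ = 1070 K, P₂ = 315 kPa.
W = 0 (no volume change).
ΔU = nCvΔT = 1.02×12.5×(1070−545) = 6720 J.
Q = ΔU = 6720 J.
State after step 1: P = 315 kPa, V = 28.9 L, T = 1070 K.
Step 2 — Isothermal: T stays 1070 K; PV = const ⇒ V₂ = 7.40 L, P₂ = 1230 kPa.
ΔU = 0 (ideal gas, T constant).
W = nRT ln(V₂/V₁) = 1.02×8.314×1070×ln(0.256) = -12400 J.
Q = ΔU + W = -12400 J.
Net over both steps: W = -12400 J, Q = -5680 J, ΔU = 6720 J.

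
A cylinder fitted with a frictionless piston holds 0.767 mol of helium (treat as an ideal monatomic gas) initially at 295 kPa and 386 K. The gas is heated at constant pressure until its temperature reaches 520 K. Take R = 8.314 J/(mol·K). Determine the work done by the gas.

854 J

V₁ = nRT₁/P₁ = 0.767×8.314×386/295 = 8.34 L.
Isobaric: P stays 295 kPa; V/T = const ⇒ T₂ = 520 K, V₂ = 11.2 L.
W = PΔV = 295×(11.2−8.34) kPa·L = 854 J.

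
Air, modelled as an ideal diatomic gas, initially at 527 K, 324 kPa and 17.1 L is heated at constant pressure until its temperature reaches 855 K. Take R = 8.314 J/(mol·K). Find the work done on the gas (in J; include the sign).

n = P₁V₁/(RT₁) = 324×17.1/(8.314×527) = 1.26 mol.
Isobaric: P stays 324 kPa; V/T = const ⇒ T₂ = 855 K, V₂ = 27.7 L.
W = PΔV = 324×(27.7−17.1) kPa·L = 3450 J.
Work done on the gas = −W_by = -3450 J.

-3450 J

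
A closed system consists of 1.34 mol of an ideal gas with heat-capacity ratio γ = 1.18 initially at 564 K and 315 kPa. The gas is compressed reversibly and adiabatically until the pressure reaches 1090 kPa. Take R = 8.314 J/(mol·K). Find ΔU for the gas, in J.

V₁ = nRT₁/P₁ = 1.34×8.314×564/315 = 19.9 L.
Adiabatic: T₂/T₁ = (P₂/P₁)^((γ−1)/γ) ⇒ T₂ = 564×(3.46)^0.153 = 682 K; V₂ = 6.97 L.
For an ideal gas ΔU = nCvΔT with Cv = R/(γ−1) = 46.2 J/(mol·K).
ΔU = 1.34×46.2×(682−564) = 7280 J.

7280 J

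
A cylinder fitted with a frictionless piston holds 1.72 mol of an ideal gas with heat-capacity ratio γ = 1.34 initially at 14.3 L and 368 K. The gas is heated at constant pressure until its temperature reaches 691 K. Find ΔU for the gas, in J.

P₁ = nRT₁/V₁ = 1.72×8.314×368/14.3 = 368 kPa.
Isobaric: P stays 368 kPa; V/T = const ⇒ T₂ = 691 K, V₂ = 26.9 L.
For an ideal gas ΔU = nCvΔT with Cv = R/(γ−1) = 24.5 J/(mol·K).
ΔU = 1.72×24.5×(691−368) = 13600 J.

13600 J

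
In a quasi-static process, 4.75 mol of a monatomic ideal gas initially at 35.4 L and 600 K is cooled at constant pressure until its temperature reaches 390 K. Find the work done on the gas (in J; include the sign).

8290 J

P₁ = nRT₁/V₁ = 4.75×8.314×600/35.4 = 669 kPa.
Isobaric: P stays 669 kPa; V/T = const ⇒ T₂ = 390 K, V₂ = 23.0 L.
W = PΔV = 669×(23.0−35.4) kPa·L = -8290 J.
Work done on the gas = −W_by = 8290 J.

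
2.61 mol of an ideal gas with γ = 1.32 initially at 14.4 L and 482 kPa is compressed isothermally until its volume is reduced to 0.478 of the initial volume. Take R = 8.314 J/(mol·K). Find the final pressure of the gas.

1010 kPa

T₁ = P₁V₁/(nR) = 482×14.4/(2.61×8.314) = 320 K.
Isothermal: T stays 320 K; PV = const ⇒ V₂ = 6.88 L, P₂ = 1010 kPa.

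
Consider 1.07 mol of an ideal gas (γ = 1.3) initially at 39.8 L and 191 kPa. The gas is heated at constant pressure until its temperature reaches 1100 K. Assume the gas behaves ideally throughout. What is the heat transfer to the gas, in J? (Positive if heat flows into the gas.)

9460 J

T₁ = P₁V₁/(nR) = 191×39.8/(1.07×8.314) = 855 K.
Isobaric: P stays 191 kPa; V/T = const ⇒ T₂ = 1100 K, V₂ = 51.2 L.
W = PΔV = 191×(51.2−39.8) kPa·L = 2180 J.
ΔU = nCvΔT = 1.07×27.7×(1100−855) = 7280 J.
Q = ΔU + W = nCpΔT = 9460 J.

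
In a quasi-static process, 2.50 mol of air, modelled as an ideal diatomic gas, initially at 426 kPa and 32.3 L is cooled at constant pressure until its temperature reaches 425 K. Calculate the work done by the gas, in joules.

-4930 J

T₁ = P₁V₁/(nR) = 426×32.3/(2.50×8.314) = 662 K.
Isobaric: P stays 426 kPa; V/T = const ⇒ T₂ = 425 K, V₂ = 20.7 L.
W = PΔV = 426×(20.7−32.3) kPa·L = -4930 J.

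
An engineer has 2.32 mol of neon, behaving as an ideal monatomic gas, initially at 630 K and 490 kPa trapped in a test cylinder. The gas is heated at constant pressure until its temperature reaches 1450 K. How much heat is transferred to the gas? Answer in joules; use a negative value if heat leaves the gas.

39500 J

V₁ = nRT₁/P₁ = 2.32×8.314×630/490 = 24.8 L.
Isobaric: P stays 490 kPa; V/T = const ⇒ T₂ = 1450 K, V₂ = 57.1 L.
W = PΔV = 490×(57.1−24.8) kPa·L = 15800 J.
ΔU = nCvΔT = 2.32×12.5×(1450−630) = 23700 J.
Q = ΔU + W = nCpΔT = 39500 J.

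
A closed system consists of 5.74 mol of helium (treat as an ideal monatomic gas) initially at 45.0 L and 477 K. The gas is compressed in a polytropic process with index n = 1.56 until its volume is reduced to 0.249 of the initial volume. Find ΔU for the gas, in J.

40200 J

P₁ = nRT₁/V₁ = 5.74×8.314×477/45.0 = 506 kPa.
Polytropic n=1.56: T₂ = T₁(V₁/V₂)^(n−1) = 477×(4.02)^0.56 = 1040 K; P₂ = P₁(V₁/V₂)^n = 4430 kPa.
For an ideal gas ΔU = nCvΔT with Cv = (3/2)R = 12.5 J/(mol·K).
ΔU = 5.74×12.5×(1040−477) = 40200 J.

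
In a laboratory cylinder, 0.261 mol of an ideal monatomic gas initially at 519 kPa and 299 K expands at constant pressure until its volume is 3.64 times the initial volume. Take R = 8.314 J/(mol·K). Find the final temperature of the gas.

1090 K

V₁ = nRT₁/P₁ = 0.261×8.314×299/519 = 1.25 L.
Isobaric: P stays 519 kPa; V/T = const ⇒ T₂ = 1090 K, V₂ = 4.55 L.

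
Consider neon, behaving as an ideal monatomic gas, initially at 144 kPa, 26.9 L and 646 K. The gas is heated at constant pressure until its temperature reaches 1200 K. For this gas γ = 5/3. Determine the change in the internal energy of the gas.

n = P₁V₁/(RT₁) = 144×26.9/(8.314×646) = 0.721 mol.
Isobaric: P stays 144 kPa; V/T = const ⇒ T₂ = 1200 K, V₂ = 50.0 L.
For an ideal gas ΔU = nCvΔT with Cv = (3/2)R = 12.5 J/(mol·K).
ΔU = 0.721×12.5×(1200−646) = 4980 J.

4980 J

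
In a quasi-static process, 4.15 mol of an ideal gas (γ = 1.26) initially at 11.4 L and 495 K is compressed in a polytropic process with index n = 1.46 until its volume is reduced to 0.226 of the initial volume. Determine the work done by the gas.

-36500 J

P₁ = nRT₁/V₁ = 4.15×8.314×495/11.4 = 1500 kPa.
Polytropic n=1.46: T₂ = T₁(V₁/V₂)^(n−1) = 495×(4.42)^0.46 = 981 K; P₂ = P₁(V₁/V₂)^n = 13100 kPa.
W = (P₁V₁−P₂V₂)/(n−1) = (1500×11.4−13100×2.58)/0.46 = -36500 J.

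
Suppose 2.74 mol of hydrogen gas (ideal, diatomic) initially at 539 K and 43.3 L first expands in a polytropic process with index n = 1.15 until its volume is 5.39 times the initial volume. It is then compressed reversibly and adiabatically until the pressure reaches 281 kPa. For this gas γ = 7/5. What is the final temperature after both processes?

P₁ = nRT₁/V₁ = 2.74×8.314×539/43.3 = 284 kPa.
Step 1 — Polytropic n=1.15: T₂ = T₁(V₁/V₂)^(n−1) = 539×(0.186)^0.15 = 419 K; P₂ = P₁(V₁/V₂)^n = 40.9 kPa.
W = (P₁V₁−P₂V₂)/(n−1) = (284×43.3−40.9×233)/0.15 = 18300 J.
ΔU = nCvΔT = 2.74×20.8×(419−539) = -6850 J.
Q = ΔU + W = 11400 J.
State after step 1: P = 40.9 kPa, V = 233 L, T = 419 K.
Step 2 — Adiabatic: T₂/T₁ = (P₂/P₁)^((γ−1)/γ) ⇒ T₂ = 419×(6.88)^0.286 = 726 K; V₂ = 58.9 L.
ΔU = nCvΔT = 2.74×20.8×(726−419) = 17500 J.
Q = 0 for an adiabatic process, so W = −ΔU = -17500 J.
Net over both steps: W = 758 J, Q = 11400 J, ΔU = 10700 J.

726 K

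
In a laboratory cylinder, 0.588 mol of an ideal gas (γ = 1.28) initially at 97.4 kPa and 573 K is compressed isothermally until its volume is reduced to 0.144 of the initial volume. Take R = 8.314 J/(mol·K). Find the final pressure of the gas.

676 kPa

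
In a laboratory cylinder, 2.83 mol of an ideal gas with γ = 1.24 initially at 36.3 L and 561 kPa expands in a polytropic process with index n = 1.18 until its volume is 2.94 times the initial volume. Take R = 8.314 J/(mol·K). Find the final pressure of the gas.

T₁ = P₁V₁/(nR) = 561×36.3/(2.83×8.314) = 866 K.
Polytropic n=1.18: T₂ = T₁(V₁/V₂)^(n−1) = 866×(0.340)^0.18 = 713 K; P₂ = P₁(V₁/V₂)^n = 157 kPa.

157 kPa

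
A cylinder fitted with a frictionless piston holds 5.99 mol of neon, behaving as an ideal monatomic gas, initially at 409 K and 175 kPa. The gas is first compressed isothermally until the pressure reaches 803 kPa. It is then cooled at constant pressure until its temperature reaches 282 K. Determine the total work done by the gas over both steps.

-37400 J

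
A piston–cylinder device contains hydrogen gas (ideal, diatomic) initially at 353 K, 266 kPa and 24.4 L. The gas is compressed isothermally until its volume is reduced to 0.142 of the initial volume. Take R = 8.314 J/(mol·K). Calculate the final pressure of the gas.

1870 kPa

Isothermal: T stays 353 K; PV = const ⇒ V₂ = 3.46 L, P₂ = 1870 kPa.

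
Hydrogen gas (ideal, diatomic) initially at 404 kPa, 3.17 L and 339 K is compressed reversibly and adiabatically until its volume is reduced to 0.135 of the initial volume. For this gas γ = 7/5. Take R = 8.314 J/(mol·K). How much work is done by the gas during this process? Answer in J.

n = P₁V₁/(RT₁) = 404×3.17/(8.314×339) = 0.454 mol.
Adiabatic: TV^(γ−1) = const ⇒ T₂ = 339×(7.41)^0.400 = 755 K; PV^γ = const ⇒ P₂ = 6670 kPa.
ΔU = nCvΔT = 0.454×20.8×(755−339) = 3930 J.
Q = 0 for an adiabatic process, so W = −ΔU = -3930 J.

-3930 J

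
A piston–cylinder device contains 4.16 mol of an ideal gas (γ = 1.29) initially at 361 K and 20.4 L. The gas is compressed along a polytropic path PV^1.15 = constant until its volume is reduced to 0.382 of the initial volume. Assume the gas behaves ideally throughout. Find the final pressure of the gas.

P₁ = nRT₁/V₁ = 4.16×8.314×361/20.4 = 612 kPa.
Polytropic n=1.15: T₂ = T₁(V₁/V₂)^(n−1) = 361×(2.62)^0.15 = 417 K; P₂ = P₁(V₁/V₂)^n = 1850 kPa.

1850 kPa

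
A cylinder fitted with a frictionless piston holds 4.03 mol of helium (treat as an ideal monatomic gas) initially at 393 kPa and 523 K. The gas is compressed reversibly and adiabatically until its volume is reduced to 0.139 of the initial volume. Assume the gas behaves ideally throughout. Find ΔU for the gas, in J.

V₁ = nRT₁/P₁ = 4.03×8.314×523/393 = 44.6 L.
Adiabatic: TV^(γ−1) = const ⇒ T₂ = 523×(7.19)^0.667 = 1950 K; PV^γ = const ⇒ P₂ = 10500 kPa.
For an ideal gas ΔU = nCvΔT with Cv = (3/2)R = 12.5 J/(mol·K).
ΔU = 4.03×12.5×(1950−523) = 71700 J.

71700 J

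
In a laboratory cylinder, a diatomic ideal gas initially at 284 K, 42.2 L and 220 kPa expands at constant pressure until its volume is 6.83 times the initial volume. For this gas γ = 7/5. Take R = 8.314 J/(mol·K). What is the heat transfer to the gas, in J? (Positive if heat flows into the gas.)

189000 J

n = P₁V₁/(RT₁) = 220×42.2/(8.314×284) = 3.93 mol.
Isobaric: P stays 220 kPa; V/T = const ⇒ T₂ = 1940 K, V₂ = 288 L.
W = PΔV = 220×(288−42.2) kPa·L = 54100 J.
ΔU = nCvΔT = 3.93×20.8×(1940−284) = 135000 J.
Q = ΔU + W = nCpΔT = 189000 J.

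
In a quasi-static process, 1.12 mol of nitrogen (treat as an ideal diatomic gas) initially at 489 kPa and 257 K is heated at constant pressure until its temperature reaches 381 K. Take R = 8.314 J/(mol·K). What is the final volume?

7.26 L

V₁ = nRT₁/P₁ = 1.12×8.314×257/489 = 4.89 L.
Isobaric: P stays 489 kPa; V/T = const ⇒ T₂ = 381 K, V₂ = 7.26 L.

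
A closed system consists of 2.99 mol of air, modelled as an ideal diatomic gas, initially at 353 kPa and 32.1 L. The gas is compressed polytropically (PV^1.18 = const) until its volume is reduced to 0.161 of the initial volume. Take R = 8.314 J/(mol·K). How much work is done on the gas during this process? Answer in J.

T₁ = P₁V₁/(nR) = 353×32.1/(2.99×8.314) = 456 K.
Polytropic n=1.18: T₂ = T₁(V₁/V₂)^(n−1) = 456×(6.21)^0.18 = 633 K; P₂ = P₁(V₁/V₂)^n = 3050 kPa.
W = (P₁V₁−P₂V₂)/(n−1) = (353×32.1−3050×5.17)/0.18 = -24500 J.
Work done on the gas = −W_by = 24500 J.

24500 J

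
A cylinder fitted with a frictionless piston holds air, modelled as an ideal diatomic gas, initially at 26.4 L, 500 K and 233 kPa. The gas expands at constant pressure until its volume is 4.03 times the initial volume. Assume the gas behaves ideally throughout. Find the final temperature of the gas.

2020 K

Isobaric: P stays 233 kPa; V/T = const ⇒ T₂ = 2020 K, V₂ = 106 L.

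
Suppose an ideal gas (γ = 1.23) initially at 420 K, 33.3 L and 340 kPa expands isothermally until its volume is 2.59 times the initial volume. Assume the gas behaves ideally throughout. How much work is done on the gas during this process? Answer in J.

n = P₁V₁/(RT₁) = 340×33.3/(8.314×420) = 3.24 mol.
Isothermal: T stays 420 K; PV = const ⇒ V₂ = 86.2 L, P₂ = 131 kPa.
W = nRT ln(V₂/V₁) = 3.24×8.314×420×ln(2.59) = 10800 J.
Work done on the gas = −W_by = -10800 J.

-10800 J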